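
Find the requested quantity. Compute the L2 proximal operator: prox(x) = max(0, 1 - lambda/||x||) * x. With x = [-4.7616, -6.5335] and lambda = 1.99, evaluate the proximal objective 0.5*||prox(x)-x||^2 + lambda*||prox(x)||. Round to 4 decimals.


Step 1: Compute ||x||.
||x|| = 8.0845
Step 2: Compute scaling factor.
scale = max(0, 1 - 1.99/8.0845) = 0.7539
Step 3: prox(x) = [-3.5895, -4.9253]
||prox(x)|| = 6.0945
Step 4: Proximal objective.
0.5*||prox-x||^2 = 1.9801
lambda*||prox|| = 12.1281
Total = 14.1081


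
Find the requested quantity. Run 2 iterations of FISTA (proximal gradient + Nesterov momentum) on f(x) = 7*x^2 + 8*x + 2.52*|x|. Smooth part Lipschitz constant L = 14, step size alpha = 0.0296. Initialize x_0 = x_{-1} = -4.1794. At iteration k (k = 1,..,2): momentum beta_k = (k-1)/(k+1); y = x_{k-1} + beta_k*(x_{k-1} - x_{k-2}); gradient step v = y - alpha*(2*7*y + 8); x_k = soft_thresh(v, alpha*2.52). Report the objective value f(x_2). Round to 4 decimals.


FISTA on f(x) = 7*x^2 + 8*x + 2.52*|x|
L = 14, alpha = 0.0296
Iteration 1: beta = 0.0, y = -4.1794 + 0.0*(-4.1794 + 4.1794) = -4.1794
  grad(y) = -50.5116, v = y - alpha*grad = -2.6843
  prox(v) = soft_thresh(-2.6843, 0.0746) = -2.6097
Iteration 2: beta = 0.3333, y = -2.6097 + 0.3333*(-2.6097 + 4.1794) = -2.0864
  grad(y) = -21.2099, v = y - alpha*grad = -1.4586
  prox(v) = soft_thresh(-1.4586, 0.0746) = -1.384
f(x_2) = 7*(-1.384)^2 + 8*(-1.384) + 2.52*|-1.384| = 5.8241


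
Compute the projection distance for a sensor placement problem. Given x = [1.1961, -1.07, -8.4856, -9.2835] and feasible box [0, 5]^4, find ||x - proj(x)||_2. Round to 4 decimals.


Project each component onto [0, 5].
clip(1.1961) = 1.1961, clip(-1.07) = 0.0, clip(-8.4856) = 0.0, clip(-9.2835) = 0.0
Projection = [1.1961, 0.0, 0.0, 0.0]
Squared diffs: [0.0, 1.1449, 72.0054, 86.1834]
Distance = sqrt(159.3337) = 12.6227


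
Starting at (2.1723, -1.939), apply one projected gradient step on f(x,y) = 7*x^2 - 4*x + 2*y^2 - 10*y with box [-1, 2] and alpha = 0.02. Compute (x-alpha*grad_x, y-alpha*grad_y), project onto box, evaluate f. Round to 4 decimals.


Step 1: Compute gradient at (2.1723, -1.939).
grad_x = 2*7*2.1723 - 4 = 26.4122
grad_y = 2*2*-1.939 - 10 = -17.756
Step 2: Gradient step.
x_raw = 2.1723 - 0.02*26.4122 = 1.6441
y_raw = -1.939 - 0.02*-17.756 = -1.5839
Step 3: Project onto [-1, 2].
x_proj = clip(1.6441) = 1.6441
y_proj = clip(-1.5839) = -1.0
Step 4: Evaluate f.
f(1.6441, -1.0) = 24.3442


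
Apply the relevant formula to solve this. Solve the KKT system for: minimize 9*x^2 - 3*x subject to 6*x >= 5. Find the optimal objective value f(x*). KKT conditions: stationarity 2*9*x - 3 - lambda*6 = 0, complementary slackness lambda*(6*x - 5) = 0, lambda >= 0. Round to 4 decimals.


Step 1: Try lambda = 0 (constraint inactive).
x_unc = 3/(2*9) = 0.1667
Check: 6*0.1667 = 1.0002 < 5 -- violated!
Step 2: Constraint must be active: 6*x = 5
x* = 5/6 = 0.8333 (rounded; the exact value 5/6 is used below)
lambda = (2*9*(5/6) - 3)/6 = 2.0
Step 3: Compute optimal value.
f(x*) = 9*(5/6)^2 - 3*(5/6) = 3.75


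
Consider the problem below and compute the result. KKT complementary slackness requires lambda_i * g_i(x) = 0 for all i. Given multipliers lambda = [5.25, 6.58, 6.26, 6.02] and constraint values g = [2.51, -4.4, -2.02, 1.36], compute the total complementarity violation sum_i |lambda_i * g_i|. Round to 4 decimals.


KKT complementary slackness check:
lambda_1 * g_1 = 5.25 * 2.51 = 13.1775
lambda_2 * g_2 = 6.58 * -4.4 = -28.952
lambda_3 * g_3 = 6.26 * -2.02 = -12.6452
lambda_4 * g_4 = 6.02 * 1.36 = 8.1872
Total violation = 13.1775 + 28.952 + 12.6452 + 8.1872 = 62.9619


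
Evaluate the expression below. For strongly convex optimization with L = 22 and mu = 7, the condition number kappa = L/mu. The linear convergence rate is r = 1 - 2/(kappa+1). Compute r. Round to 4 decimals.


Step 1: Compute the condition number.
kappa = L/mu = 22/7 = 3.1429
Step 2: Compute the convergence rate.
r = 1 - 2/(kappa + 1) = 1 - 2*mu/(L + mu) = (L - mu)/(L + mu) = 15/29 = 0.5172


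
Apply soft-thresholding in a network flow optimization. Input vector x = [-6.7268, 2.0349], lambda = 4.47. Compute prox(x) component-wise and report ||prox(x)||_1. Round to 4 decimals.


Soft-thresholding with lambda = 4.47:
prox(-6.7268) = sign(-6.7268)*max(|-6.7268| - 4.47, 0) = -2.2568
prox(2.0349) = sign(2.0349)*max(|2.0349| - 4.47, 0) = 0.0
prox(x) = [-2.2568, 0.0]
||prox(x)||_1 = 2.2568 + 0.0 = 2.2568


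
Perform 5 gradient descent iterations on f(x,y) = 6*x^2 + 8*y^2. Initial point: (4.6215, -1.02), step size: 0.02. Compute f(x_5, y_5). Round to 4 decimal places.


Gradient descent on f(x,y) = 6*x^2 + 8*y^2.
Starting point: (4.6215, -1.02), alpha = 0.02
Step 1: grad_x = 2*6*4.6215 = 55.458, grad_y = 2*8*-1.02 = -16.32
  x_1 = 4.6215 - 0.02*55.458 = 3.5123
  y_1 = -1.02 - 0.02*-16.32 = -0.6936
Step 2: grad_x = 2*6*3.5123 = 42.1481, grad_y = 2*8*-0.6936 = -11.0976
  x_2 = 3.5123 - 0.02*42.1481 = 2.6694
  y_2 = -0.6936 - 0.02*-11.0976 = -0.4716
Step 3: grad_x = 2*6*2.6694 = 32.0325, grad_y = 2*8*-0.4716 = -7.5464
  x_3 = 2.6694 - 0.02*32.0325 = 2.0287
  y_3 = -0.4716 - 0.02*-7.5464 = -0.3207
Step 4: grad_x = 2*6*2.0287 = 24.3447, grad_y = 2*8*-0.3207 = -5.1315
  x_4 = 2.0287 - 0.02*24.3447 = 1.5418
  y_4 = -0.3207 - 0.02*-5.1315 = -0.2181
Step 5: grad_x = 2*6*1.5418 = 18.502, grad_y = 2*8*-0.2181 = -3.4894
  x_5 = 1.5418 - 0.02*18.502 = 1.1718
  y_5 = -0.2181 - 0.02*-3.4894 = -0.1483
f(1.1718, -0.1483) = 6*1.1718^2 + 8*(-0.1483)^2 = 8.4145


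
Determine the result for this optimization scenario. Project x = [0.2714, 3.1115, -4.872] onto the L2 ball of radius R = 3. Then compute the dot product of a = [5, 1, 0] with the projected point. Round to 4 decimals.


Step 1: Compute ||x|| (intermediates to 6 decimals).
||x|| = sqrt(0.2714^2 + 3.1115^2 + (-4.872)^2) = 5.787182
Step 2: Project.
Since ||x|| > R, scale = R/||x|| = 3/5.787182 = 0.518387, proj(x) = scale * x
proj(x) = [0.14069, 1.612961, -2.525581]
Step 3: Dot product.
a^T * proj(x) = 5*0.14069 + 1*1.612961 + 0*(-2.525581) = 2.3164


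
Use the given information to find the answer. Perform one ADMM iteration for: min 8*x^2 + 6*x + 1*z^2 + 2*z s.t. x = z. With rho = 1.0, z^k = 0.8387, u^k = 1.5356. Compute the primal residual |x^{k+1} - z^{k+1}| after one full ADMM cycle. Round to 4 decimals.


ADMM iteration with rho = 1.0, z^k = 0.8387, u^k = 1.5356
Step 1: x-update.
Minimize 8*x^2 + 6*x + (1.0/2)*(x - 0.8387 + 1.5356)^2
FOC: (2*8 + 1.0)*x = -6 + 1.0*(0.8387 - 1.5356)
x^{k+1} = -0.3939
Step 2: z-update.
Minimize 1*z^2 + 2*z + (1.0/2)*(-0.3939 - z + 1.5356)^2
FOC: (2*1 + 1.0)*z = -2 + 1.0*(-0.3939 + 1.5356)
z^{k+1} = -0.2861
Step 3: u-update.
u^{k+1} = 1.5356 - 0.3939 + 0.2861 = 1.4278
Step 4: Primal residual = |-0.3939 + 0.2861| = 0.1078


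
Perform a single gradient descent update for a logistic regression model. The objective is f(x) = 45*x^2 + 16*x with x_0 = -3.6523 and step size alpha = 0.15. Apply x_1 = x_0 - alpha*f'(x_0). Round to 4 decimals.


We compute the gradient at x_0 and apply the update.
f'(x) = 90*x + 16
f'(-3.6523) = 90*-3.6523 + 16 = -312.707
x_1 = -3.6523 - 0.15*-312.707 = 43.2538


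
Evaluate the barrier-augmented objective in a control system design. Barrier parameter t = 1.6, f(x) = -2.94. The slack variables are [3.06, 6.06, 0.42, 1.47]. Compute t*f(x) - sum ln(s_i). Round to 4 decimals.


Step 1: Compute log-barrier.
ln values: [1.1184, 1.8017, -0.8675, 0.3853]
phi = -(1.1184 + 1.8017 - 0.8675 + 0.3853) = -2.4379
Step 2: Compute augmented objective.
t*f(x) = 1.6*-2.94 = -4.704
Total = -4.704 - 2.4379 = -7.1419


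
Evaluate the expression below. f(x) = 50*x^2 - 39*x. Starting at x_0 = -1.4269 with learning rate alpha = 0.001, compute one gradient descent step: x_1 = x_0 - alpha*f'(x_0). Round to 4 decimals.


We compute the gradient at x_0 and apply the update.
f'(x) = 100*x - 39
f'(-1.4269) = 100*-1.4269 - 39 = -181.69
x_1 = -1.4269 - 0.001*-181.69 = -1.2452


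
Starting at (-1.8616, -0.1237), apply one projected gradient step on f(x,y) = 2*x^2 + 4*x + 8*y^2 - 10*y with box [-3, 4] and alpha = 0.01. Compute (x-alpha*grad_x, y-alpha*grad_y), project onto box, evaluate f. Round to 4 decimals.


Step 1: Compute gradient at (-1.8616, -0.1237).
grad_x = 2*2*-1.8616 + 4 = -3.4464
grad_y = 2*8*-0.1237 - 10 = -11.9792
Step 2: Gradient step.
x_raw = -1.8616 - 0.01*-3.4464 = -1.8271
y_raw = -0.1237 - 0.01*-11.9792 = -0.0039
Step 3: Project onto [-3, 4].
x_proj = clip(-1.8271) = -1.8271
y_proj = clip(-0.0039) = -0.0039
Step 4: Evaluate f.
f(-1.8271, -0.0039) = -0.5925


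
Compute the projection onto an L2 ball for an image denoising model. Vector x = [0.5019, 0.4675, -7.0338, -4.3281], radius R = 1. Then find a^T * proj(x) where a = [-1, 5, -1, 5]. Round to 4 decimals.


Step 1: Compute ||x|| (intermediates to 6 decimals).
||x|| = sqrt(0.5019^2 + 0.4675^2 + (-7.0338)^2 + (-4.3281)^2) = 8.287174
Step 2: Project.
Since ||x|| > R, scale = R/||x|| = 1/8.287174 = 0.120668, proj(x) = scale * x
proj(x) = [0.060563, 0.056412, -0.848755, -0.522263]
Step 3: Dot product.
a^T * proj(x) = -1*0.060563 + 5*0.056412 - 1*(-0.848755) + 5*(-0.522263) = -1.5411


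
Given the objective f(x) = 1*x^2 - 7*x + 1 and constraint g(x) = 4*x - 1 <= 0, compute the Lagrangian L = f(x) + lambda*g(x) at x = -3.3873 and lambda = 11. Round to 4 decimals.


Step 1: Evaluate f(x).
f(-3.3873) = 1*(-3.3873)^2 - 7*(-3.3873) + 1 = 36.1849
Step 2: Evaluate g(x).
g(-3.3873) = 4*-3.3873 - 1 = -14.5492
Step 3: Compute Lagrangian.
L = 36.1849 + 11*-14.5492 = -123.8563


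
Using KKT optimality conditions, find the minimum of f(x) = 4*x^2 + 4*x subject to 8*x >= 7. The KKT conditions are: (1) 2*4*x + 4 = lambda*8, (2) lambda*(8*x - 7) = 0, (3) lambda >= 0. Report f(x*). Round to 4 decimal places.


Step 1: Try lambda = 0 (constraint inactive).
x_unc = -4/(2*4) = -0.5
Check: 8*-0.5 = -4.0 < 7 -- violated!
Step 2: Constraint must be active: 8*x = 7
x* = 7/8 = 0.875
lambda = (2*4*0.875 + 4)/8 = 1.375
Step 3: Compute optimal value.
f(x*) = 4*0.875^2 + 4*0.875 = 6.5625


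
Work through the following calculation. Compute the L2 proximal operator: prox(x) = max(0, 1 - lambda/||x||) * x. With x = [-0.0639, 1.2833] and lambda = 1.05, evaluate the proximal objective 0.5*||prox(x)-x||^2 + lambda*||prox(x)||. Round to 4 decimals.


Step 1: Compute ||x||.
||x|| = 1.2849
Step 2: Compute scaling factor.
scale = max(0, 1 - 1.05/1.2849) = 0.1828
Step 3: prox(x) = [-0.0117, 0.2346]
||prox(x)|| = 0.2349
Step 4: Proximal objective.
0.5*||prox-x||^2 = 0.5513
lambda*||prox|| = 0.2466
Total = 0.7979


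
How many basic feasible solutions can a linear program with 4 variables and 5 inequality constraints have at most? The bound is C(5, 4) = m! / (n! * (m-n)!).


Each vertex corresponds to some choice of n active constraints out of m, so the number of vertices is at most C(m, n) = m! / (n!(m-n)!).
m = 5, n = 4
Numerator: 5 * 4 * 3 * 2
Denominator: 4! = 24
C(5, 4) = 5


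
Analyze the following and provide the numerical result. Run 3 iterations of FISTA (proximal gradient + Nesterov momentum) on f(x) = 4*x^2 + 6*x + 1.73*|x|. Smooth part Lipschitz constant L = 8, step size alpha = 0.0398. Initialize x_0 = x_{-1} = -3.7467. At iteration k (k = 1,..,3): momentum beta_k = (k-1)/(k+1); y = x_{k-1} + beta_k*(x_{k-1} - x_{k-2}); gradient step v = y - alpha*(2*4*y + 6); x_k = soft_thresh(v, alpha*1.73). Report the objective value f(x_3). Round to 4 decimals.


FISTA on f(x) = 4*x^2 + 6*x + 1.73*|x|
L = 8, alpha = 0.0398
Iteration 1: beta = 0.0, y = -3.7467 + 0.0*(-3.7467 + 3.7467) = -3.7467
  grad(y) = -23.9736, v = y - alpha*grad = -2.7926
  prox(v) = soft_thresh(-2.7926, 0.0689) = -2.7237
Iteration 2: beta = 0.3333, y = -2.7237 + 0.3333*(-2.7237 + 3.7467) = -2.3827
  grad(y) = -13.0616, v = y - alpha*grad = -1.8628
  prox(v) = soft_thresh(-1.8628, 0.0689) = -1.794
Iteration 3: beta = 0.5, y = -1.794 + 0.5*(-1.794 + 2.7237) = -1.3291
  grad(y) = -4.6331, v = y - alpha*grad = -1.1447
  prox(v) = soft_thresh(-1.1447, 0.0689) = -1.0759
f(x_3) = 4*(-1.0759)^2 + 6*(-1.0759) + 1.73*|-1.0759| = 0.0361


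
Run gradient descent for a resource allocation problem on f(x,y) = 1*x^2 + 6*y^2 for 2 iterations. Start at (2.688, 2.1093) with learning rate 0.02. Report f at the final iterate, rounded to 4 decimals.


Gradient descent on f(x,y) = 1*x^2 + 6*y^2.
Starting point: (2.688, 2.1093), alpha = 0.02
Step 1: grad_x = 2*1*2.688 = 5.376, grad_y = 2*6*2.1093 = 25.3116
  x_1 = 2.688 - 0.02*5.376 = 2.5805
  y_1 = 2.1093 - 0.02*25.3116 = 1.6031
Step 2: grad_x = 2*1*2.5805 = 5.161, grad_y = 2*6*1.6031 = 19.2368
  x_2 = 2.5805 - 0.02*5.161 = 2.4773
  y_2 = 1.6031 - 0.02*19.2368 = 1.2183
f(2.4773, 1.2183) = 1*2.4773^2 + 6*1.2183^2 = 15.0428


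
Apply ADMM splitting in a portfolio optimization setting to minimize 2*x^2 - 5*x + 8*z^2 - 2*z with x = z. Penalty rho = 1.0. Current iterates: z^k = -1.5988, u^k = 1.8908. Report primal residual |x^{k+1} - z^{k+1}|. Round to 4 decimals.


ADMM iteration with rho = 1.0, z^k = -1.5988, u^k = 1.8908
Step 1: x-update.
Minimize 2*x^2 - 5*x + (1.0/2)*(x + 1.5988 + 1.8908)^2
FOC: (2*2 + 1.0)*x = 5 + 1.0*(-1.5988 - 1.8908)
x^{k+1} = 0.3021
Step 2: z-update.
Minimize 8*z^2 - 2*z + (1.0/2)*(0.3021 - z + 1.8908)^2
FOC: (2*8 + 1.0)*z = 2 + 1.0*(0.3021 + 1.8908)
z^{k+1} = 0.2466
Step 3: u-update.
u^{k+1} = 1.8908 + 0.3021 - 0.2466 = 1.9462
Step 4: Primal residual = |0.3021 - 0.2466| = 0.0554


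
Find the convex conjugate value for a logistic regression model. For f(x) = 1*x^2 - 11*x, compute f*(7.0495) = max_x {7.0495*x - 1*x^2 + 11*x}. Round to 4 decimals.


f*(y) = sup_x {y*x - a*x^2 - b*x} = sup_x {(y-b)*x - a*x^2}
FOC: (y - b) - 2a*x = 0 => x* = (y - b)/(2a)
x* = (7.0495 + 11)/(2*1) = 9.0248
f*(7.0495) = (y-b)^2/(4a) = (7.0495 + 11)^2/(4*1)
= 325.7845/4 = 81.4461


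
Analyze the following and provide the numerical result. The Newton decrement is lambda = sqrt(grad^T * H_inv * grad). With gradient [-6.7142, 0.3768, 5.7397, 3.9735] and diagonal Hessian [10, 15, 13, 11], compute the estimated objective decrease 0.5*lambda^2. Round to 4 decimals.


Step 1: H is diagonal, so H^(-1) * g = [-0.6714, 0.0251, 0.4415, 0.3612].
Step 2: g^T H^(-1) g = sum_i g_i^2 / H_ii
  = (-6.7142)^2/10 + (0.3768)^2/15 + (5.7397)^2/13 + (3.9735)^2/11
  = 4.508 + 0.0095 + 2.5342 + 1.4353 = 8.487
Step 3: Objective decrease = 0.5 * g^T H^(-1) g = 4.2435


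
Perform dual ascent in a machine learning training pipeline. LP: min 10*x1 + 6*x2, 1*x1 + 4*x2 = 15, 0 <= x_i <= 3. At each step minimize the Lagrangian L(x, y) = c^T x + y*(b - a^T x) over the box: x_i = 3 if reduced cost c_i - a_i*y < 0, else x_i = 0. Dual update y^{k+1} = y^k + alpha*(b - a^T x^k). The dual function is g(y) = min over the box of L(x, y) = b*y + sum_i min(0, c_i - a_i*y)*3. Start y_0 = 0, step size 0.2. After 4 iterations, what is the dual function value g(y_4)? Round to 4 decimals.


Dual ascent for LP: min 10*x1 + 6*x2, 1*x1 + 4*x2 = 15, 0 <= x_i <= 3
Step 1: y^k = 0.0, reduced costs: (10.0, 6.0)
  x^k = (0.0, 0.0), subgradient = b - a^T x = 15.0
  y^{k+1} = 0.0 + 0.2*15.0 = 3.0
Step 2: y^k = 3.0, reduced costs: (7.0, -6.0)
  x^k = (0.0, 3.0), subgradient = b - a^T x = 3.0
  y^{k+1} = 3.0 + 0.2*3.0 = 3.6
Step 3: y^k = 3.6, reduced costs: (6.4, -8.4)
  x^k = (0.0, 3.0), subgradient = b - a^T x = 3.0
  y^{k+1} = 3.6 + 0.2*3.0 = 4.2
Step 4: y^k = 4.2, reduced costs: (5.8, -10.8)
  x^k = (0.0, 3.0), subgradient = b - a^T x = 3.0
  y^{k+1} = 4.2 + 0.2*3.0 = 4.8
Dual objective at y_4 = 4.8: reduced costs (5.2, -13.2), box minimizer x = (0.0, 3.0)
g(y_4) = b*y + (c1 - a1*y)*x1 + (c2 - a2*y)*x2 = 15*4.8 + 5.2*0.0 + (-13.2)*3.0 = 72.0 + 0.0 - 39.6 = 32.4


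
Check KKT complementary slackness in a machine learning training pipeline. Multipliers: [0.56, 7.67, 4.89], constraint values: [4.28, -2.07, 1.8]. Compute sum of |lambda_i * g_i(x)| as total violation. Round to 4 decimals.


KKT complementary slackness check:
lambda_1 * g_1 = 0.56 * 4.28 = 2.3968
lambda_2 * g_2 = 7.67 * -2.07 = -15.8769
lambda_3 * g_3 = 4.89 * 1.8 = 8.802
Total violation = 2.3968 + 15.8769 + 8.802 = 27.0757


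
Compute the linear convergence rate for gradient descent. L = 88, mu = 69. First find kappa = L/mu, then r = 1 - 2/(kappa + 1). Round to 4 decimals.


Step 1: Compute the condition number.
kappa = L/mu = 88/69 = 1.2754
Step 2: Compute the convergence rate.
r = 1 - 2/(kappa + 1) = 1 - 2*mu/(L + mu) = (L - mu)/(L + mu) = 19/157 = 0.121


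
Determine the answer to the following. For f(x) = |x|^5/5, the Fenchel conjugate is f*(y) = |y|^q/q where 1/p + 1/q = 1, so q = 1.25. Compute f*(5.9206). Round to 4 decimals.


The conjugate exponent q satisfies 1/p + 1/q = 1.
p = 5, so q = 5/(5 - 1) = 1.25
|y|^q = 5.9206^1.25 = 9.2354
f*(5.9206) = 9.2354 / 1.25 = 7.3883


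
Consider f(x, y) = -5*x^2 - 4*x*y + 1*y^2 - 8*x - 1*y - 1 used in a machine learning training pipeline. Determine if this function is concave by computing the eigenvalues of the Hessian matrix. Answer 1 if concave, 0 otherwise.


The Hessian of f(x,y) = -5*x^2 - 4*x*y + 1*y^2 - 8*x - 1*y - 1 is:
H = [[-10, -4], [-4, 2]]
Trace = -10 + 2 = -8
Determinant = -10*2 - (-4)^2 = -36
Discriminant = (-8)^2 - 4*-36 = 208.0
Eigenvalues: lambda_1 = -11.2111, lambda_2 = 3.2111
The function is not concave.

0


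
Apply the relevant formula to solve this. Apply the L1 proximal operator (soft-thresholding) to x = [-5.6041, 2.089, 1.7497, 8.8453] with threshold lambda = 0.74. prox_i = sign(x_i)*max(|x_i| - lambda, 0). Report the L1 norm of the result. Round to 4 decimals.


Soft-thresholding with lambda = 0.74:
prox(-5.6041) = sign(-5.6041)*max(|-5.6041| - 0.74, 0) = -4.8641
prox(2.089) = sign(2.089)*max(|2.089| - 0.74, 0) = 1.349
prox(1.7497) = sign(1.7497)*max(|1.7497| - 0.74, 0) = 1.0097
prox(8.8453) = sign(8.8453)*max(|8.8453| - 0.74, 0) = 8.1053
prox(x) = [-4.8641, 1.349, 1.0097, 8.1053]
||prox(x)||_1 = 4.8641 + 1.349 + 1.0097 + 8.1053 = 15.3281


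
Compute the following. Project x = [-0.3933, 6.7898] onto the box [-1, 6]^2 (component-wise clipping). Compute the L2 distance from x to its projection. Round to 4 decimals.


Project each component onto [-1, 6].
clip(-0.3933) = -0.3933, clip(6.7898) = 6.0
Projection = [-0.3933, 6.0]
Squared diffs: [0.0, 0.6238]
Distance = sqrt(0.6238) = 0.7898


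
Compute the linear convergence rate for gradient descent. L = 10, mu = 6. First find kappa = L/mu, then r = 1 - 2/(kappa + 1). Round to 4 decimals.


Step 1: Compute the condition number.
kappa = L/mu = 10/6 = 1.6667
Step 2: Compute the convergence rate.
r = 1 - 2/(kappa + 1) = 1 - 2*mu/(L + mu) = (L - mu)/(L + mu) = 4/16 = 0.25


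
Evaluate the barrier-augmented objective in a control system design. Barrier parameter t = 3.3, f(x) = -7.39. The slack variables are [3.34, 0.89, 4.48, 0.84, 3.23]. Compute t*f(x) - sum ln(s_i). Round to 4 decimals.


Step 1: Compute log-barrier.
ln values: [1.206, -0.1165, 1.4996, -0.1744, 1.1725]
phi = -(1.206 - 0.1165 + 1.4996 - 0.1744 + 1.1725) = -3.5872
Step 2: Compute augmented objective.
t*f(x) = 3.3*-7.39 = -24.387
Total = -24.387 - 3.5872 = -27.9742


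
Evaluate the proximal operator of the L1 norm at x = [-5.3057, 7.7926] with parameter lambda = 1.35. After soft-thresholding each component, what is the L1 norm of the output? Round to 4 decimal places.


Soft-thresholding with lambda = 1.35:
prox(-5.3057) = sign(-5.3057)*max(|-5.3057| - 1.35, 0) = -3.9557
prox(7.7926) = sign(7.7926)*max(|7.7926| - 1.35, 0) = 6.4426
prox(x) = [-3.9557, 6.4426]
||prox(x)||_1 = 3.9557 + 6.4426 = 10.3983


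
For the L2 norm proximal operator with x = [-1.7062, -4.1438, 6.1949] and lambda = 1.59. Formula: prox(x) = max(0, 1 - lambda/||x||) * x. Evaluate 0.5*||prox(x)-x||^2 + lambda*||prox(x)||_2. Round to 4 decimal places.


Step 1: Compute ||x||.
||x|| = 7.6458
Step 2: Compute scaling factor.
scale = max(0, 1 - 1.59/7.6458) = 0.792
Step 3: prox(x) = [-1.3514, -3.2821, 4.9066]
||prox(x)|| = 6.0558
Step 4: Proximal objective.
0.5*||prox-x||^2 = 1.2641
lambda*||prox|| = 9.6287
Total = 10.8928


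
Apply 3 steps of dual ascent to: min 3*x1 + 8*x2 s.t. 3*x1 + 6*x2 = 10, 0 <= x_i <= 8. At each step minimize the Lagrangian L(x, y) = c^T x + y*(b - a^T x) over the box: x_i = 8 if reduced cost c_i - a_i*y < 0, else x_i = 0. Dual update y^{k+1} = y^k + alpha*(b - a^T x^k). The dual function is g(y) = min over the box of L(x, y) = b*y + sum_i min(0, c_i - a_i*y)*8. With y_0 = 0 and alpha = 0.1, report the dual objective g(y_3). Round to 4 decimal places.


Dual ascent for LP: min 3*x1 + 8*x2, 3*x1 + 6*x2 = 10, 0 <= x_i <= 8
Step 1: y^k = 0.0, reduced costs: (3.0, 8.0)
  x^k = (0.0, 0.0), subgradient = b - a^T x = 10.0
  y^{k+1} = 0.0 + 0.1*10.0 = 1.0
Step 2: y^k = 1.0, reduced costs: (0.0, 2.0)
  x^k = (0.0, 0.0), subgradient = b - a^T x = 10.0
  y^{k+1} = 1.0 + 0.1*10.0 = 2.0
Step 3: y^k = 2.0, reduced costs: (-3.0, -4.0)
  x^k = (8.0, 8.0), subgradient = b - a^T x = -62.0
  y^{k+1} = 2.0 + 0.1*-62.0 = -4.2
Dual objective at y_3 = -4.2: reduced costs (15.6, 33.2), box minimizer x = (0.0, 0.0)
g(y_3) = b*y + (c1 - a1*y)*x1 + (c2 - a2*y)*x2 = 10*(-4.2) + 15.6*0.0 + 33.2*0.0 = -42.0 + 0.0 + 0.0 = -42.0


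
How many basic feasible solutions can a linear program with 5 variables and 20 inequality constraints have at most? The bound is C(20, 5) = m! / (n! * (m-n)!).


Each vertex corresponds to some choice of n active constraints out of m, so the number of vertices is at most C(m, n) = m! / (n!(m-n)!).
m = 20, n = 5
Numerator: 20 * 19 * 18 * 17 * 16
Denominator: 5! = 120
C(20, 5) = 15504


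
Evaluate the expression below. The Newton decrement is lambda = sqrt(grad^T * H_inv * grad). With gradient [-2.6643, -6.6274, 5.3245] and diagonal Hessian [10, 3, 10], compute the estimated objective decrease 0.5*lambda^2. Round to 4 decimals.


Step 1: H is diagonal, so H^(-1) * g = [-0.2664, -2.2091, 0.5325].
Step 2: g^T H^(-1) g = sum_i g_i^2 / H_ii
  = (-2.6643)^2/10 + (-6.6274)^2/3 + (5.3245)^2/10
  = 0.7098 + 14.6408 + 2.835 = 18.1857
Step 3: Objective decrease = 0.5 * g^T H^(-1) g = 9.0928


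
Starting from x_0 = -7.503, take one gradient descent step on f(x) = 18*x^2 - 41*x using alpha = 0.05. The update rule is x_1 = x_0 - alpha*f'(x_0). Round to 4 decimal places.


We compute the gradient at x_0 and apply the update.
f'(x) = 36*x - 41
f'(-7.503) = 36*-7.503 - 41 = -311.108
x_1 = -7.503 - 0.05*-311.108 = 8.0524


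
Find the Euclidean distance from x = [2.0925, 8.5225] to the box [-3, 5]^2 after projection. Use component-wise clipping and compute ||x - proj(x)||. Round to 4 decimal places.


Project each component onto [-3, 5].
clip(2.0925) = 2.0925, clip(8.5225) = 5.0
Projection = [2.0925, 5.0]
Squared diffs: [0.0, 12.408]
Distance = sqrt(12.408) = 3.5225


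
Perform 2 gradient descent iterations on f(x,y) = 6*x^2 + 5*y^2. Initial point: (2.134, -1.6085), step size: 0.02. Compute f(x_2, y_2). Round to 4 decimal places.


Gradient descent on f(x,y) = 6*x^2 + 5*y^2.
Starting point: (2.134, -1.6085), alpha = 0.02
Step 1: grad_x = 2*6*2.134 = 25.608, grad_y = 2*5*-1.6085 = -16.085
  x_1 = 2.134 - 0.02*25.608 = 1.6218
  y_1 = -1.6085 - 0.02*-16.085 = -1.2868
Step 2: grad_x = 2*6*1.6218 = 19.4621, grad_y = 2*5*-1.2868 = -12.868
  x_2 = 1.6218 - 0.02*19.4621 = 1.2326
  y_2 = -1.2868 - 0.02*-12.868 = -1.0294
f(1.2326, -1.0294) = 6*1.2326^2 + 5*(-1.0294)^2 = 14.4145


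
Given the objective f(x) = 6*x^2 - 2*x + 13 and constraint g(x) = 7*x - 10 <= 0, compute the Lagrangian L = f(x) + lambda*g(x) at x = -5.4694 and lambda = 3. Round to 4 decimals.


Step 1: Evaluate f(x).
f(-5.4694) = 6*(-5.4694)^2 - 2*(-5.4694) + 13 = 203.4248
Step 2: Evaluate g(x).
g(-5.4694) = 7*-5.4694 - 10 = -48.2858
Step 3: Compute Lagrangian.
L = 203.4248 + 3*-48.2858 = 58.5674


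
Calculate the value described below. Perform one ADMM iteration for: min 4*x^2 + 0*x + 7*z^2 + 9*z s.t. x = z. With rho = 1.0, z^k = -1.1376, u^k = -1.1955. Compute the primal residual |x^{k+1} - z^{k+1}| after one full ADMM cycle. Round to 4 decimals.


ADMM iteration with rho = 1.0, z^k = -1.1376, u^k = -1.1955
Step 1: x-update.
Minimize 4*x^2 + 0*x + (1.0/2)*(x + 1.1376 - 1.1955)^2
FOC: (2*4 + 1.0)*x = 0 + 1.0*(-1.1376 + 1.1955)
x^{k+1} = 0.0064
Step 2: z-update.
Minimize 7*z^2 + 9*z + (1.0/2)*(0.0064 - z - 1.1955)^2
FOC: (2*7 + 1.0)*z = -9 + 1.0*(0.0064 - 1.1955)
z^{k+1} = -0.6793
Step 3: u-update.
u^{k+1} = -1.1955 + 0.0064 + 0.6793 = -0.5098
Step 4: Primal residual = |0.0064 + 0.6793| = 0.6857


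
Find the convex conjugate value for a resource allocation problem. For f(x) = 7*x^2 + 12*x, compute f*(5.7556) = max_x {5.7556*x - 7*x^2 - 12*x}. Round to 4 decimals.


f*(y) = sup_x {y*x - a*x^2 - b*x} = sup_x {(y-b)*x - a*x^2}
FOC: (y - b) - 2a*x = 0 => x* = (y - b)/(2a)
x* = (5.7556 - 12)/(2*7) = -0.446
f*(5.7556) = (y-b)^2/(4a) = (5.7556 - 12)^2/(4*7)
= 38.9925/28 = 1.3926


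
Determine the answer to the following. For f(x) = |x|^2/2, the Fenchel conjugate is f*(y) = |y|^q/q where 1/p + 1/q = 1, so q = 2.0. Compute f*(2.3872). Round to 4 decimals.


The conjugate exponent q satisfies 1/p + 1/q = 1.
p = 2, so q = 2/(2 - 1) = 2.0
|y|^q = 2.3872^2.0 = 5.6987
f*(2.3872) = 5.6987 / 2.0 = 2.8494


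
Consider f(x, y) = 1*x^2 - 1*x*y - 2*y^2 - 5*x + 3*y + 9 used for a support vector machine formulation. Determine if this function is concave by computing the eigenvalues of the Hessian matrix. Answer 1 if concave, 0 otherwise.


The Hessian of f(x,y) = 1*x^2 - 1*x*y - 2*y^2 - 5*x + 3*y + 9 is:
H = [[2, -1], [-1, -4]]
Trace = 2 - 4 = -2
Determinant = 2*-4 - (-1)^2 = -9
Discriminant = (-2)^2 - 4*-9 = 40.0
Eigenvalues: lambda_1 = -4.1623, lambda_2 = 2.1623
The function is not concave.

0


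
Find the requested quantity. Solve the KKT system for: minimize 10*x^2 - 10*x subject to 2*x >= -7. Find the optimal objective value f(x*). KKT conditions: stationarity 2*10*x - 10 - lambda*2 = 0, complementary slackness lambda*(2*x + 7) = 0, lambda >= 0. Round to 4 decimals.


Step 1: Try lambda = 0 (constraint inactive).
Stationarity: 2*10*x - 10 = 0
x* = 10/(2*10) = 0.5
Check constraint: 2*0.5 = 1.0 >= -7 -- satisfied.
Step 2: Compute optimal value.
f(x*) = 10*0.5^2 - 10*0.5 = -2.5


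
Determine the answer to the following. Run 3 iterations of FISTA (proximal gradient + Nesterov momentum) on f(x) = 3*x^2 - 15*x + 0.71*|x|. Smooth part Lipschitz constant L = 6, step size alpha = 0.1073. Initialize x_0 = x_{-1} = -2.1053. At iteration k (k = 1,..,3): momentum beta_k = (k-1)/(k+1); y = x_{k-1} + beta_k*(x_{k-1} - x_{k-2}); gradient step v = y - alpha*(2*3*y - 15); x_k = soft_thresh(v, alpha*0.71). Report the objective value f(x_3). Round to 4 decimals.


FISTA on f(x) = 3*x^2 - 15*x + 0.71*|x|
L = 6, alpha = 0.1073
Iteration 1: beta = 0.0, y = -2.1053 + 0.0*(-2.1053 + 2.1053) = -2.1053
  grad(y) = -27.6318, v = y - alpha*grad = 0.8596
  prox(v) = soft_thresh(0.8596, 0.0762) = 0.7834
Iteration 2: beta = 0.3333, y = 0.7834 + 0.3333*(0.7834 + 2.1053) = 1.7463
  grad(y) = -4.5221, v = y - alpha*grad = 2.2315
  prox(v) = soft_thresh(2.2315, 0.0762) = 2.1554
Iteration 3: beta = 0.5, y = 2.1554 + 0.5*(2.1554 - 0.7834) = 2.8413
  grad(y) = 2.048, v = y - alpha*grad = 2.6216
  prox(v) = soft_thresh(2.6216, 0.0762) = 2.5454
f(x_3) = 3*2.5454^2 - 15*2.5454 + 0.71*|2.5454| = -16.9366


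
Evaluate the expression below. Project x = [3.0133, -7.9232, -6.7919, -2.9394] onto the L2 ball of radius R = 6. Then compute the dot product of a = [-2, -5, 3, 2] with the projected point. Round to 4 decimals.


Step 1: Compute ||x|| (intermediates to 6 decimals).
||x|| = sqrt(3.0133^2 + (-7.9232)^2 + (-6.7919)^2 + (-2.9394)^2) = 11.252869
Step 2: Project.
Since ||x|| > R, scale = R/||x|| = 6/11.252869 = 0.533197, proj(x) = scale * x
proj(x) = [1.606683, -4.224626, -3.621421, -1.567279]
Step 3: Dot product.
a^T * proj(x) = -2*1.606683 - 5*(-4.224626) + 3*(-3.621421) + 2*(-1.567279) = 3.9109


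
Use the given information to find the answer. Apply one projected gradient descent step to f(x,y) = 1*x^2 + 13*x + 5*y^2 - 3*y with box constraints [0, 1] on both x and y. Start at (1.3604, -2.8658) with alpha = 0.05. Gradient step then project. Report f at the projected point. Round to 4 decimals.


Step 1: Compute gradient at (1.3604, -2.8658).
grad_x = 2*1*1.3604 + 13 = 15.7208
grad_y = 2*5*-2.8658 - 3 = -31.658
Step 2: Gradient step.
x_raw = 1.3604 - 0.05*15.7208 = 0.5744
y_raw = -2.8658 - 0.05*-31.658 = -1.2829
Step 3: Project onto [0, 1].
x_proj = clip(0.5744) = 0.5744
y_proj = clip(-1.2829) = 0.0
Step 4: Evaluate f.
f(0.5744, 0.0) = 7.7966


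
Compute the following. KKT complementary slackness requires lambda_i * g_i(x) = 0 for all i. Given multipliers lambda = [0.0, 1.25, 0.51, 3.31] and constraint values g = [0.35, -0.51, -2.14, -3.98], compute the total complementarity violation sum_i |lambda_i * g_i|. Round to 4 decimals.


KKT complementary slackness check:
lambda_1 * g_1 = 0.0 * 0.35 = 0.0
lambda_2 * g_2 = 1.25 * -0.51 = -0.6375
lambda_3 * g_3 = 0.51 * -2.14 = -1.0914
lambda_4 * g_4 = 3.31 * -3.98 = -13.1738
Total violation = 0.0 + 0.6375 + 1.0914 + 13.1738 = 14.9027


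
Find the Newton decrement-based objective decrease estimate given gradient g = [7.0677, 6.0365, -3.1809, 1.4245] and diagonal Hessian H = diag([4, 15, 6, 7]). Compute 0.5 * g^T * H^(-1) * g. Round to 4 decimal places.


Step 1: H is diagonal, so H^(-1) * g = [1.7669, 0.4024, -0.5302, 0.2035].
Step 2: g^T H^(-1) g = sum_i g_i^2 / H_ii
  = (7.0677)^2/4 + (6.0365)^2/15 + (-3.1809)^2/6 + (1.4245)^2/7
  = 12.4881 + 2.4293 + 1.6864 + 0.2899 = 16.8936
Step 3: Objective decrease = 0.5 * g^T H^(-1) g = 8.4468


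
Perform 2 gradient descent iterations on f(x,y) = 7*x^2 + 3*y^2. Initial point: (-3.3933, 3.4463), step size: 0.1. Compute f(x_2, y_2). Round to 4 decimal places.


Gradient descent on f(x,y) = 7*x^2 + 3*y^2.
Starting point: (-3.3933, 3.4463), alpha = 0.1
Step 1: grad_x = 2*7*-3.3933 = -47.5062, grad_y = 2*3*3.4463 = 20.6778
  x_1 = -3.3933 - 0.1*-47.5062 = 1.3573
  y_1 = 3.4463 - 0.1*20.6778 = 1.3785
Step 2: grad_x = 2*7*1.3573 = 19.0025, grad_y = 2*3*1.3785 = 8.2711
  x_2 = 1.3573 - 0.1*19.0025 = -0.5429
  y_2 = 1.3785 - 0.1*8.2711 = 0.5514
f(-0.5429, 0.5514) = 7*(-0.5429)^2 + 3*0.5514^2 = 2.9755


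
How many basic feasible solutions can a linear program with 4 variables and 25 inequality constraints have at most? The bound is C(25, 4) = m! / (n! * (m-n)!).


Each vertex corresponds to some choice of n active constraints out of m, so the number of vertices is at most C(m, n) = m! / (n!(m-n)!).
m = 25, n = 4
Numerator: 25 * 24 * 23 * 22
Denominator: 4! = 24
C(25, 4) = 12650


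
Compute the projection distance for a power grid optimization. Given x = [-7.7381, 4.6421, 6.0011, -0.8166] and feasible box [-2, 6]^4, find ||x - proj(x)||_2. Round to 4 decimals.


Project each component onto [-2, 6].
clip(-7.7381) = -2.0, clip(4.6421) = 4.6421, clip(6.0011) = 6.0, clip(-0.8166) = -0.8166
Projection = [-2.0, 4.6421, 6.0, -0.8166]
Squared diffs: [32.9258, 0.0, 0.0, 0.0]
Distance = sqrt(32.9258) = 5.7381


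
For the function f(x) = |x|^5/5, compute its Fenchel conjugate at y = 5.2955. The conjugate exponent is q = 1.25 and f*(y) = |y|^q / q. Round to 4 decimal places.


The conjugate exponent q satisfies 1/p + 1/q = 1.
p = 5, so q = 5/(5 - 1) = 1.25
|y|^q = 5.2955^1.25 = 8.0331
f*(5.2955) = 8.0331 / 1.25 = 6.4265


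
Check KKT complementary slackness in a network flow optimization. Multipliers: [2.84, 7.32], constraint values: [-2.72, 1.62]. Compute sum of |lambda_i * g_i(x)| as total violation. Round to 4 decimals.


KKT complementary slackness check:
lambda_1 * g_1 = 2.84 * -2.72 = -7.7248
lambda_2 * g_2 = 7.32 * 1.62 = 11.8584
Total violation = 7.7248 + 11.8584 = 19.5832


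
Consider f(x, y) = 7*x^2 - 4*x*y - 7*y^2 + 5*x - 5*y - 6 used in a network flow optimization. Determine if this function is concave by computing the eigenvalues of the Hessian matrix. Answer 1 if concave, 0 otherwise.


The Hessian of f(x,y) = 7*x^2 - 4*x*y - 7*y^2 + 5*x - 5*y - 6 is:
H = [[14, -4], [-4, -14]]
Trace = 14 - 14 = 0
Determinant = 14*-14 - (-4)^2 = -212
Discriminant = (0)^2 - 4*-212 = 848.0
Eigenvalues: lambda_1 = -14.5602, lambda_2 = 14.5602
The function is not concave.

0


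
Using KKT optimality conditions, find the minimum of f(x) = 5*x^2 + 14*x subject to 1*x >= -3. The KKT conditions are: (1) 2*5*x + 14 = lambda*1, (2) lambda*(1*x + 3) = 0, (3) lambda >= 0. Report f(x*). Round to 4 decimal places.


Step 1: Try lambda = 0 (constraint inactive).
Stationarity: 2*5*x + 14 = 0
x* = -14/(2*5) = -1.4
Check constraint: 1*-1.4 = -1.4 >= -3 -- satisfied.
Step 2: Compute optimal value.
f(x*) = 5*(-1.4)^2 + 14*(-1.4) = -9.8


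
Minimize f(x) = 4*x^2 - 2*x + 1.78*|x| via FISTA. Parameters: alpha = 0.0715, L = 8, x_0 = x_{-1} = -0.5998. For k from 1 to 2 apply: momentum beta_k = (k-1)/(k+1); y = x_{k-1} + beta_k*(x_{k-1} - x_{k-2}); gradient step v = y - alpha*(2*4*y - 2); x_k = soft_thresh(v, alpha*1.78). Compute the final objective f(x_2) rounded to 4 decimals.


FISTA on f(x) = 4*x^2 - 2*x + 1.78*|x|
L = 8, alpha = 0.0715
Iteration 1: beta = 0.0, y = -0.5998 + 0.0*(-0.5998 + 0.5998) = -0.5998
  grad(y) = -6.7984, v = y - alpha*grad = -0.1137
  prox(v) = soft_thresh(-0.1137, 0.1273) = 0.0
Iteration 2: beta = 0.3333, y = 0.0 + 0.3333*(0.0 + 0.5998) = 0.1999
  grad(y) = -0.4005, v = y - alpha*grad = 0.2286
  prox(v) = soft_thresh(0.2286, 0.1273) = 0.1013
f(x_2) = 4*0.1013^2 - 2*0.1013 + 1.78*|0.1013| = 0.0188


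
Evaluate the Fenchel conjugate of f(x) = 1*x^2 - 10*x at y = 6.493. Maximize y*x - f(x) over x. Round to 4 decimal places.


f*(y) = sup_x {y*x - a*x^2 - b*x} = sup_x {(y-b)*x - a*x^2}
FOC: (y - b) - 2a*x = 0 => x* = (y - b)/(2a)
x* = (6.493 + 10)/(2*1) = 8.2465
f*(6.493) = (y-b)^2/(4a) = (6.493 + 10)^2/(4*1)
= 272.019/4 = 68.0048


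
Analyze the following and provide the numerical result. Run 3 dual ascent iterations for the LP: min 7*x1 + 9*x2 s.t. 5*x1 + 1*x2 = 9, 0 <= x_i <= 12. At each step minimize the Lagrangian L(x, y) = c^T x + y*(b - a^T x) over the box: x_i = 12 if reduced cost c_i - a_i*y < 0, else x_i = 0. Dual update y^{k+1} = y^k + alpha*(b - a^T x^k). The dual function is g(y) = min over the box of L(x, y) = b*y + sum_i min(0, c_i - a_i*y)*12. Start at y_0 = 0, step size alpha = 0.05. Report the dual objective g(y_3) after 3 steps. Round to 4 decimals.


Dual ascent for LP: min 7*x1 + 9*x2, 5*x1 + 1*x2 = 9, 0 <= x_i <= 12
Step 1: y^k = 0.0, reduced costs: (7.0, 9.0)
  x^k = (0.0, 0.0), subgradient = b - a^T x = 9.0
  y^{k+1} = 0.0 + 0.05*9.0 = 0.45
Step 2: y^k = 0.45, reduced costs: (4.75, 8.55)
  x^k = (0.0, 0.0), subgradient = b - a^T x = 9.0
  y^{k+1} = 0.45 + 0.05*9.0 = 0.9
Step 3: y^k = 0.9, reduced costs: (2.5, 8.1)
  x^k = (0.0, 0.0), subgradient = b - a^T x = 9.0
  y^{k+1} = 0.9 + 0.05*9.0 = 1.35
Dual objective at y_3 = 1.35: reduced costs (0.25, 7.65), box minimizer x = (0.0, 0.0)
g(y_3) = b*y + (c1 - a1*y)*x1 + (c2 - a2*y)*x2 = 9*1.35 + 0.25*0.0 + 7.65*0.0 = 12.15 + 0.0 + 0.0 = 12.15


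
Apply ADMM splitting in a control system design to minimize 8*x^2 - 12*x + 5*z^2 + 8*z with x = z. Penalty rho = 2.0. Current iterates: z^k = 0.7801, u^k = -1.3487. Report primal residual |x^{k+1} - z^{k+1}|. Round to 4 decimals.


ADMM iteration with rho = 2.0, z^k = 0.7801, u^k = -1.3487
Step 1: x-update.
Minimize 8*x^2 - 12*x + (2.0/2)*(x - 0.7801 - 1.3487)^2
FOC: (2*8 + 2.0)*x = 12 + 2.0*(0.7801 + 1.3487)
x^{k+1} = 0.9032
Step 2: z-update.
Minimize 5*z^2 + 8*z + (2.0/2)*(0.9032 - z - 1.3487)^2
FOC: (2*5 + 2.0)*z = -8 + 2.0*(0.9032 - 1.3487)
z^{k+1} = -0.7409
Step 3: u-update.
u^{k+1} = -1.3487 + 0.9032 + 0.7409 = 0.2954
Step 4: Primal residual = |0.9032 + 0.7409| = 1.6441


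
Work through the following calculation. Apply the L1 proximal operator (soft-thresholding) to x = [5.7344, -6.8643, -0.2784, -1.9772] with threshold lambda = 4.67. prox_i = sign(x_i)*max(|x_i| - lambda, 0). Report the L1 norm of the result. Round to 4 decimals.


Soft-thresholding with lambda = 4.67:
prox(5.7344) = sign(5.7344)*max(|5.7344| - 4.67, 0) = 1.0644
prox(-6.8643) = sign(-6.8643)*max(|-6.8643| - 4.67, 0) = -2.1943
prox(-0.2784) = sign(-0.2784)*max(|-0.2784| - 4.67, 0) = 0.0
prox(-1.9772) = sign(-1.9772)*max(|-1.9772| - 4.67, 0) = 0.0
prox(x) = [1.0644, -2.1943, 0.0, 0.0]
||prox(x)||_1 = 1.0644 + 2.1943 + 0.0 + 0.0 = 3.2587


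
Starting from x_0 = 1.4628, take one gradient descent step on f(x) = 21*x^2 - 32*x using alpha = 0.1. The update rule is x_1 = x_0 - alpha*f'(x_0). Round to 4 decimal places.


We compute the gradient at x_0 and apply the update.
f'(x) = 42*x - 32
f'(1.4628) = 42*1.4628 - 32 = 29.4376
x_1 = 1.4628 - 0.1*29.4376 = -1.481


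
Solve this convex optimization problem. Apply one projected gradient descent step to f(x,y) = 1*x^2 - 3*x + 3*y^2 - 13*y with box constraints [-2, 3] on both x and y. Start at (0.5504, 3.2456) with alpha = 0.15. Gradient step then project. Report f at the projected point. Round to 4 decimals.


Step 1: Compute gradient at (0.5504, 3.2456).
grad_x = 2*1*0.5504 - 3 = -1.8992
grad_y = 2*3*3.2456 - 13 = 6.4736
Step 2: Gradient step.
x_raw = 0.5504 - 0.15*-1.8992 = 0.8353
y_raw = 3.2456 - 0.15*6.4736 = 2.2746
Step 3: Project onto [-2, 3].
x_proj = clip(0.8353) = 0.8353
y_proj = clip(2.2746) = 2.2746
Step 4: Evaluate f.
f(0.8353, 2.2746) = -15.8566


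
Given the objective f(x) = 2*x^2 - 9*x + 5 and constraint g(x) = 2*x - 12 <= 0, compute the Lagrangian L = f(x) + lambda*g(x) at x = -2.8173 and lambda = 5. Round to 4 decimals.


Step 1: Evaluate f(x).
f(-2.8173) = 2*(-2.8173)^2 - 9*(-2.8173) + 5 = 46.2301
Step 2: Evaluate g(x).
g(-2.8173) = 2*-2.8173 - 12 = -17.6346
Step 3: Compute Lagrangian.
L = 46.2301 + 5*-17.6346 = -41.9429


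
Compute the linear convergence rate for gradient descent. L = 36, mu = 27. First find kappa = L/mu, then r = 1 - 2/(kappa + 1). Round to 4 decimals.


Step 1: Compute the condition number.
kappa = L/mu = 36/27 = 1.3333
Step 2: Compute the convergence rate.
r = 1 - 2/(kappa + 1) = 1 - 2*mu/(L + mu) = (L - mu)/(L + mu) = 9/63 = 0.1429


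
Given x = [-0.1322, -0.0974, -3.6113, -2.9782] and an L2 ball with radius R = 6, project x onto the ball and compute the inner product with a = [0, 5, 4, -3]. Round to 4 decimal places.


Step 1: Compute ||x|| (intermediates to 6 decimals).
||x|| = sqrt((-0.1322)^2 + (-0.0974)^2 + (-3.6113)^2 + (-2.9782)^2) = 4.683815
Step 2: Project.
Since ||x|| <= R, proj = x (no scaling needed).
proj(x) = [-0.1322, -0.0974, -3.6113, -2.9782]
Step 3: Dot product.
a^T * proj(x) = 0*(-0.1322) + 5*(-0.0974) + 4*(-3.6113) - 3*(-2.9782) = -5.9976


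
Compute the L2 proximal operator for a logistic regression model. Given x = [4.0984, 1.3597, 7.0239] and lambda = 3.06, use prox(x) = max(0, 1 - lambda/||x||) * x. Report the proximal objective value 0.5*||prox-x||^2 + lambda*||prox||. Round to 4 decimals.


Step 1: Compute ||x||.
||x|| = 8.245
Step 2: Compute scaling factor.
scale = max(0, 1 - 3.06/8.245) = 0.6289
Step 3: prox(x) = [2.5774, 0.8551, 4.4171]
||prox(x)|| = 5.185
Step 4: Proximal objective.
0.5*||prox-x||^2 = 4.6818
lambda*||prox|| = 15.8661
Total = 20.5481


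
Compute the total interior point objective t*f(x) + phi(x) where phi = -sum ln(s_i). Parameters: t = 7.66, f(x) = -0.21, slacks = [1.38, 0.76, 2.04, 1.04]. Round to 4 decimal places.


Step 1: Compute log-barrier.
ln values: [0.3221, -0.2744, 0.7129, 0.0392]
phi = -(0.3221 - 0.2744 + 0.7129 + 0.0392) = -0.7998
Step 2: Compute augmented objective.
t*f(x) = 7.66*-0.21 = -1.6086
Total = -1.6086 - 0.7998 = -2.4084


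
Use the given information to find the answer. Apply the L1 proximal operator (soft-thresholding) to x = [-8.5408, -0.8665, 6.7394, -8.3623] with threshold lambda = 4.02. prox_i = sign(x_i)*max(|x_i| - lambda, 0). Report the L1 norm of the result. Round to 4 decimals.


Soft-thresholding with lambda = 4.02:
prox(-8.5408) = sign(-8.5408)*max(|-8.5408| - 4.02, 0) = -4.5208
prox(-0.8665) = sign(-0.8665)*max(|-0.8665| - 4.02, 0) = 0.0
prox(6.7394) = sign(6.7394)*max(|6.7394| - 4.02, 0) = 2.7194
prox(-8.3623) = sign(-8.3623)*max(|-8.3623| - 4.02, 0) = -4.3423
prox(x) = [-4.5208, 0.0, 2.7194, -4.3423]
||prox(x)||_1 = 4.5208 + 0.0 + 2.7194 + 4.3423 = 11.5825
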